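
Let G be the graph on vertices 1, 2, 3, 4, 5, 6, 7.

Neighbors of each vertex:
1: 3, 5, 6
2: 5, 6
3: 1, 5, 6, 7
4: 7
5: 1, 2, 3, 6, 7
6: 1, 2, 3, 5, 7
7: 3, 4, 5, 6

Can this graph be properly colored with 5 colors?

Yes

The chromatic number is 4. 1, 3, 5, 6 form a clique, so at least 4 colors are needed.
A valid assignment using 4 colors: 1=green, 2=green, 3=yellow, 4=red, 5=blue, 6=red, 7=green.
Since 5 ≥ 4, a proper 5-coloring certainly exists.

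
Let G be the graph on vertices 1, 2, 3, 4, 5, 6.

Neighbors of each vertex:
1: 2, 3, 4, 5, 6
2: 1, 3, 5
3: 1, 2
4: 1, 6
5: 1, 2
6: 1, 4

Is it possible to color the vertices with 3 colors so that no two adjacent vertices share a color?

The chromatic number is 3. 1, 4, 6 are pairwise adjacent, so at least 3 colors are needed.
3 colors suffice: color a → {1}; color b → {2, 6}; color c → {3, 4, 5}.
That is already a proper 3-coloring.

Yes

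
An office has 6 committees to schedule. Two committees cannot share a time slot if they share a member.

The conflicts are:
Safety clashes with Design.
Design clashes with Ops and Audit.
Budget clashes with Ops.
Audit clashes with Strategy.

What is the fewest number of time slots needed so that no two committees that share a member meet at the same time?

2

Design and Ops conflict, so at least 2 time slots are needed.
2 time slots suffice: time slot 1 → {Design, Budget, Strategy}; time slot 2 → {Safety, Ops, Audit}. Each listed conflict is separated.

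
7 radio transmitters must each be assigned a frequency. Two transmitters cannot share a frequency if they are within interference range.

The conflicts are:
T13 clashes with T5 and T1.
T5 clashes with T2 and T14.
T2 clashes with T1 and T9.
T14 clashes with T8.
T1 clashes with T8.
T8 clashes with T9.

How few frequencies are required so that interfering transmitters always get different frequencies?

3

The cycle T2-T5-T14-T8-T1-T2 has odd length 5, so it cannot be 2-colored; at least 3 frequencies are needed.
A valid assignment using 3 frequencies: T13=1, T5=2, T2=1, T14=3, T1=2, T8=1, T9=2. No two conflicting transmitters share a frequency.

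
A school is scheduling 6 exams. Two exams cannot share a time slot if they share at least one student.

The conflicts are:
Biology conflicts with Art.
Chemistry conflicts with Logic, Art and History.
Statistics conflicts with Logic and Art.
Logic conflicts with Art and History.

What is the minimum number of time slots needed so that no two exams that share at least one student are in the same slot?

3

Chemistry, Logic, Art all conflict with each other, so at least 3 time slots are needed.
3 time slots suffice: time slot 1 → {Art, History}; time slot 2 → {Biology, Logic}; time slot 3 → {Chemistry, Statistics}. Every pair that conflicts lands in different time slots.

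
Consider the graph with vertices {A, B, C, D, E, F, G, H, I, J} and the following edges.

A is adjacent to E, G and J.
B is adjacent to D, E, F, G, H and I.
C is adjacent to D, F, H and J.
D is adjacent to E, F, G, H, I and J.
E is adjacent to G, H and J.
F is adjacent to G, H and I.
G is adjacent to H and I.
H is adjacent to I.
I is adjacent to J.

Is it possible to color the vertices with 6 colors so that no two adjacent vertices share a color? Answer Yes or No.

The chromatic number is 6. B, D, F, G, H, I are mutually adjacent (a clique of size 6), so at least 6 colors are needed.
6 colors suffice: color 1 → {A, D}; color 2 → {H, J}; color 3 → {C, G}; color 4 → {E, I}; color 5 → {F}; color 6 → {B}.
That is already a proper 6-coloring.

Yes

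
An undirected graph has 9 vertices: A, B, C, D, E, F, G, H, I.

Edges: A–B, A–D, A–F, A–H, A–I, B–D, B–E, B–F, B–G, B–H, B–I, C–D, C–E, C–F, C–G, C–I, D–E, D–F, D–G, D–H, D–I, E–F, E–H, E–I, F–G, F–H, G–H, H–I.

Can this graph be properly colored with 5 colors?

Yes

The chromatic number is 5. B, D, E, F, H are pairwise adjacent (a clique of size 5), so at least 5 colors are needed.
One proper 5-coloring: A=5, B=4, C=3, D=1, E=5, F=2, G=5, H=3, I=2.
That is already a proper 5-coloring.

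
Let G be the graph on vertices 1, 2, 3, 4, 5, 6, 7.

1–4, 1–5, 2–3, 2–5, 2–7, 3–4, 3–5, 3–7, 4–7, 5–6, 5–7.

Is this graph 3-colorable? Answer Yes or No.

No

2, 3, 5, 7 are pairwise adjacent (a clique of size 4), so at least 4 colors are needed.
So 3 colors are not enough.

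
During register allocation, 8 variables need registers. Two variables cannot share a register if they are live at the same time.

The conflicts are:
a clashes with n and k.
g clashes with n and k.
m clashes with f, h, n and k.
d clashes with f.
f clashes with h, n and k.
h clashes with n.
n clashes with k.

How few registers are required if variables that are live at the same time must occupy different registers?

4

m, f, n, k are mutually in conflict, so at least 4 registers are needed.
A valid assignment using 4 registers: a=3, g=3, m=4, d=1, f=3, h=2, n=1, k=2. Every pair that conflicts lands in different registers.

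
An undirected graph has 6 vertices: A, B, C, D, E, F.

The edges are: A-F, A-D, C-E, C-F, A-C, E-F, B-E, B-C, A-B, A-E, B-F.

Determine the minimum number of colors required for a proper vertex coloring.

5

A, B, C, E, F are mutually adjacent (a clique of size 5), so at least 5 colors are needed.
5 colors suffice: color 1 → {A}; color 2 → {D, E}; color 3 → {B}; color 4 → {C}; color 5 → {F}. Every edge joins two different colors.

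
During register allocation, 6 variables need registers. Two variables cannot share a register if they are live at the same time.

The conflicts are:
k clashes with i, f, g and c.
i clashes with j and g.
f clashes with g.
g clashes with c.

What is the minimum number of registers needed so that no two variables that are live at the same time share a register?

k, g, c pairwise conflict, so at least 3 registers are needed.
3 registers suffice: register 1 → {k, j}; register 2 → {g}; register 3 → {i, f, c}. No two conflicting variables share a register.

3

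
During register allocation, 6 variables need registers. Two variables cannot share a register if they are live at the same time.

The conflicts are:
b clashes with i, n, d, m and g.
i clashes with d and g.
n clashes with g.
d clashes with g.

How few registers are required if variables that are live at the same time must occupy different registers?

4

b, i, d, g pairwise conflict, so at least 4 registers are needed.
4 registers suffice: register 1 → {b}; register 2 → {m, g}; register 3 → {i, n}; register 4 → {d}. Every pair that conflicts lands in different registers.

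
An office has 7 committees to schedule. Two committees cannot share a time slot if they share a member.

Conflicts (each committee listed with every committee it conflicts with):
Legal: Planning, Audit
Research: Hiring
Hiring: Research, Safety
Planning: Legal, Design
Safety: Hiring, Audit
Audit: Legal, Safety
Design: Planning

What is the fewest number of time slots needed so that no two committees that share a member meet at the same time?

Legal and Planning conflict, so at least 2 time slots are needed.
Using 2 time slots: Legal=2, Research=2, Hiring=1, Planning=1, Safety=2, Audit=1, Design=2. Each listed conflict is separated.

2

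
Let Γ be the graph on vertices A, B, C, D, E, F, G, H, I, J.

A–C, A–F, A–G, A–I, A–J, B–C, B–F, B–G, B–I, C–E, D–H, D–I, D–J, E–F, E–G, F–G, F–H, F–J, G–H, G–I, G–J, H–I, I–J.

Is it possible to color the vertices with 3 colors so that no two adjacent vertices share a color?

A, G, I, J are pairwise adjacent (a clique of size 4), so at least 4 colors are needed.
So 3 colors are not enough.

No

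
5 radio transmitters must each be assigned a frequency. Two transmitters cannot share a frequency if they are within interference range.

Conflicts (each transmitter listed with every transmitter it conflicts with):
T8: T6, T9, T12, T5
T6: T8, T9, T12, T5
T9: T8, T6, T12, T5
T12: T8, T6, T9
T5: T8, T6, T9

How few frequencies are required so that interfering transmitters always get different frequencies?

T8, T6, T9, T12 pairwise conflict, so at least 4 frequencies are needed.
Using 4 frequencies: T8=1, T6=3, T9=2, T12=4, T5=4. No two conflicting transmitters share a frequency.

4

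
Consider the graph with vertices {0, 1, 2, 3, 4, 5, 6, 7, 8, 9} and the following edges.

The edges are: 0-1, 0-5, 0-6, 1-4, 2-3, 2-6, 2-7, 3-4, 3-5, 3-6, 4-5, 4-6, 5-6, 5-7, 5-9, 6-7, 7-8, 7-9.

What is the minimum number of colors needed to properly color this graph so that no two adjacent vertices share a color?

4

3, 4, 5, 6 are pairwise adjacent (a clique of size 4), so at least 4 colors are needed.
4 colors suffice: color a → {1, 6, 8, 9}; color b → {2, 5}; color c → {0, 4, 7}; color d → {3}. Every edge joins two different colors.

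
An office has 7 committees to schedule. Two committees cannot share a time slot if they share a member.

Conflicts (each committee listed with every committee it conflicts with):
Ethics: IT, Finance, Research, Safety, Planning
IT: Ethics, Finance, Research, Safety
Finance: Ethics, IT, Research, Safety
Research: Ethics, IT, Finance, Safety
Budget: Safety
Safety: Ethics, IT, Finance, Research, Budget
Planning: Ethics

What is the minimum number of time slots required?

5

Ethics, IT, Finance, Research, Safety pairwise conflict, so at least 5 time slots are needed.
5 time slots suffice: Ethics=1, IT=4, Finance=3, Research=5, Budget=1, Safety=2, Planning=2. Each listed conflict is separated.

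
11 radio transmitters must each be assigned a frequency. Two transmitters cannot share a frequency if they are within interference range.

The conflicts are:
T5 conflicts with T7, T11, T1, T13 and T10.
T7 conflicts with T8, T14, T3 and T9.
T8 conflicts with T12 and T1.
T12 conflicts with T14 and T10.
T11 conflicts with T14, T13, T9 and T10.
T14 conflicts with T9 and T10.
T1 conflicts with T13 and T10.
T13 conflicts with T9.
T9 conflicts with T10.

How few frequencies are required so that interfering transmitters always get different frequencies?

4

T11, T14, T9, T10 all conflict with each other, so at least 4 frequencies are needed.
4 frequencies suffice: frequency 1 → {T7, T13, T10}; frequency 2 → {T5, T12, T3, T9}; frequency 3 → {T11, T1}; frequency 4 → {T8, T14}. Every pair that conflicts lands in different frequencies.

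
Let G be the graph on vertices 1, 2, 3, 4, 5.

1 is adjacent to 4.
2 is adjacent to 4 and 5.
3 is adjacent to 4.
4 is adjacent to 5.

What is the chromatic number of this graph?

3

2, 4, 5 form a triangle, so at least 3 colors are needed.
3 colors suffice: 1=b, 2=b, 3=b, 4=a, 5=c. No two adjacent vertices share a color.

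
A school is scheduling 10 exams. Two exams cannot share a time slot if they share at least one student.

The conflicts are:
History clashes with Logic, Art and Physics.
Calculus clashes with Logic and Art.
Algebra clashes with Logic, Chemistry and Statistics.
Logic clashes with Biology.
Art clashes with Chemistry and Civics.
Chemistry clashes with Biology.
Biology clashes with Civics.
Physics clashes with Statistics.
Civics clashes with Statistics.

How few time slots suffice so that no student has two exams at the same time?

The cycle Algebra-Chemistry-Art-History-Logic-Algebra has odd length 5, so it cannot be 2-colored; at least 3 time slots are needed.
3 time slots suffice: History=2, Calculus=2, Algebra=2, Logic=1, Art=1, Chemistry=3, Biology=2, Physics=3, Civics=3, Statistics=1. No two conflicting exams share a time slot.

3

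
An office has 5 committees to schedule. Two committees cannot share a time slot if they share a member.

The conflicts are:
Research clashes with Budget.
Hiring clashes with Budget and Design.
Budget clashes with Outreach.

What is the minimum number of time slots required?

2

Budget and Outreach conflict, so at least 2 time slots are needed.
2 time slots suffice: time slot 1 → {Budget, Design}; time slot 2 → {Research, Hiring, Outreach}. Every pair that conflicts lands in different time slots.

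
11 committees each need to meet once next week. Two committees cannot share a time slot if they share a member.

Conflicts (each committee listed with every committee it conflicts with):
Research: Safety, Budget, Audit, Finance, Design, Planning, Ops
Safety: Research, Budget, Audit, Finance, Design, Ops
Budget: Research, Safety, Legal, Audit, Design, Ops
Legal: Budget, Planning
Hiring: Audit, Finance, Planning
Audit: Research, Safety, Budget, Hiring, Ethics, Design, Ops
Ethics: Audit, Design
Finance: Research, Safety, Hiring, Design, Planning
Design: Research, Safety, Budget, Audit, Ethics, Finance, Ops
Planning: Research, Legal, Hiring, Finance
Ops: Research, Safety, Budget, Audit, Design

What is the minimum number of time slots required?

6

Research, Safety, Budget, Audit, Design, Ops all conflict with each other, so at least 6 time slots are needed.
6 time slots suffice: time slot 1 → {Legal, Audit, Finance}; time slot 2 → {Design, Planning}; time slot 3 → {Research, Hiring, Ethics}; time slot 4 → {Safety}; time slot 5 → {Budget}; time slot 6 → {Ops}. Every pair that conflicts lands in different time slots.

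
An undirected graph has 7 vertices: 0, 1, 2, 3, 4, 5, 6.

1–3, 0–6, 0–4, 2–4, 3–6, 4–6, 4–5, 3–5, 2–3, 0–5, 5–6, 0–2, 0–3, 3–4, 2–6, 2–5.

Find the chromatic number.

0, 2, 3, 4, 5, 6 are pairwise adjacent (a clique of size 6), so at least 6 colors are needed.
A valid assignment using 6 colors: 0=d, 1=b, 2=b, 3=a, 4=c, 5=f, 6=e. No two adjacent vertices share a color.

6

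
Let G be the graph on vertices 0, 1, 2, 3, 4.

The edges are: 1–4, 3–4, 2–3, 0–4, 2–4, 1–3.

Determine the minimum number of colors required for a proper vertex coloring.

3

1, 3, 4 form a triangle, so at least 3 colors are needed.
3 colors suffice: color a → {4}; color b → {0, 3}; color c → {1, 2}. No two adjacent vertices share a color.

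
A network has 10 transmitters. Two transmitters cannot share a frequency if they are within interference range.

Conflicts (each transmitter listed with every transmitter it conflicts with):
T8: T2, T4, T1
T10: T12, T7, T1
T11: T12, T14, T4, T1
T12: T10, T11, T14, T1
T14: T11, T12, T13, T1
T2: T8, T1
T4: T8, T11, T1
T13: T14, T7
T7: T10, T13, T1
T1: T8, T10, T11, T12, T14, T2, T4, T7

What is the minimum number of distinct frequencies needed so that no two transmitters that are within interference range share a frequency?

T11, T12, T14, T1 all conflict with each other, so at least 4 frequencies are needed.
4 frequencies suffice: frequency 1 → {T13, T1}; frequency 2 → {T8, T10, T11}; frequency 3 → {T12, T2, T4, T7}; frequency 4 → {T14}. No two conflicting transmitters share a frequency.

4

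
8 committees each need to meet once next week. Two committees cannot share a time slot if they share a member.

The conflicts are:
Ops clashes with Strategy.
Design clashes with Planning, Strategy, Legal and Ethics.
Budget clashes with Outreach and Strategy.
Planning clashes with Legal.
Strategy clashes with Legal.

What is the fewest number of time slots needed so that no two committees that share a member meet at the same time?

3

Design, Planning, Legal are mutually in conflict, so at least 3 time slots are needed.
3 time slots suffice: time slot 1 → {Ops, Design, Budget}; time slot 2 → {Outreach, Planning, Strategy, Ethics}; time slot 3 → {Legal}. Every pair that conflicts lands in different time slots.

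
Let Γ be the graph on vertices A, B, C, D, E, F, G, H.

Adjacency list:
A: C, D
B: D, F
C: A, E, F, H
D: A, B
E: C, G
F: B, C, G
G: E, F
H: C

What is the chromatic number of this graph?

3

The cycle F-B-D-A-C-F has odd length 5, so it cannot be 2-colored; at least 3 colors are needed.
A valid assignment using 3 colors: A=2, B=3, C=1, D=1, E=2, F=2, G=1, H=2. No two adjacent vertices share a color.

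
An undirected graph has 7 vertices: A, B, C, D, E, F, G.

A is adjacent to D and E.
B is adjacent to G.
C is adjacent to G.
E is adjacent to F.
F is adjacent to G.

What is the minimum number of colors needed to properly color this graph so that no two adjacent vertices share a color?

F and G are adjacent, so at least 2 colors are needed.
One proper 2-coloring: A=blue, B=blue, C=blue, D=red, E=red, F=blue, G=red. Each edge has distinct colors on its endpoints.

2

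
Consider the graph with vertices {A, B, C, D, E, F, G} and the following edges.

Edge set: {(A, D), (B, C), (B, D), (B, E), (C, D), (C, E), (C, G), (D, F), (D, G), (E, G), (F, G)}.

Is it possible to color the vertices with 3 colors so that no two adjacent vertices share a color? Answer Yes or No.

The chromatic number is 3. B, C, E form a triangle, so at least 3 colors are needed.
3 colors suffice: color 1 → {D, E}; color 2 → {A, C, F}; color 3 → {B, G}.
That is already a proper 3-coloring.

Yes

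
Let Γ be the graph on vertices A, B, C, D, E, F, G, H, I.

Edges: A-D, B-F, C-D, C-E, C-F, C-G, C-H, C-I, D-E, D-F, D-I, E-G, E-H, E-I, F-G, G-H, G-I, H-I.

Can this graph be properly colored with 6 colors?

Yes

The chromatic number is 5. C, E, G, H, I are pairwise adjacent (a clique of size 5), so at least 5 colors are needed.
5 colors suffice: A=red, B=red, C=red, D=blue, E=green, F=green, G=blue, H=purple, I=yellow.
Since 6 ≥ 5, a proper 6-coloring certainly exists.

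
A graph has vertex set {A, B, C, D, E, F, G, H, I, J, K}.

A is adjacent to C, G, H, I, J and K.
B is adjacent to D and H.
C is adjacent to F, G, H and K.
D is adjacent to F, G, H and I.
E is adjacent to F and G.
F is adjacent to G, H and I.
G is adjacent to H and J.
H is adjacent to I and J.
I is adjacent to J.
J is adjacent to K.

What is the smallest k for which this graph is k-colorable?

C, F, G, H are mutually adjacent (a clique of size 4), so at least 4 colors are needed.
One proper 4-coloring: A=3, B=2, C=4, D=4, E=1, F=3, G=2, H=1, I=2, J=4, K=1. Each edge has distinct colors on its endpoints.

4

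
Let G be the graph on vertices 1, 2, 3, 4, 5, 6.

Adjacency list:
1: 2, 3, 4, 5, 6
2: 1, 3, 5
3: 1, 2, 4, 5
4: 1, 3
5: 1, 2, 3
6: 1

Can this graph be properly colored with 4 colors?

Yes

The chromatic number is 4. 1, 2, 3, 5 form a clique, so at least 4 colors are needed.
One proper 4-coloring: 1=red, 2=yellow, 3=blue, 4=green, 5=green, 6=blue.
That is already a proper 4-coloring.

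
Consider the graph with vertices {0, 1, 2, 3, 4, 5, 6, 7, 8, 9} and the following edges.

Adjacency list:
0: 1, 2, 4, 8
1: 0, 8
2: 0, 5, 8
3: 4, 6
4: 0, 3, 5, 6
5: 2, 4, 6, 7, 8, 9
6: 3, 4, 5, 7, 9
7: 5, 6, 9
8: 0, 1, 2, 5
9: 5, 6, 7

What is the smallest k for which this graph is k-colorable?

5, 6, 7, 9 form a clique, so at least 4 colors are needed.
4 colors suffice: color a → {0, 3, 5}; color b → {6, 8}; color c → {1, 2, 4, 9}; color d → {7}. No two adjacent vertices share a color.

4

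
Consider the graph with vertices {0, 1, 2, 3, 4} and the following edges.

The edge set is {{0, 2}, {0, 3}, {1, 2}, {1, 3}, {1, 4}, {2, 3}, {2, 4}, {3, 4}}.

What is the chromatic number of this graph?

4

1, 2, 3, 4 are pairwise adjacent (a clique of size 4), so at least 4 colors are needed.
A valid assignment using 4 colors: 0=green, 1=yellow, 2=red, 3=blue, 4=green. Every edge joins two different colors.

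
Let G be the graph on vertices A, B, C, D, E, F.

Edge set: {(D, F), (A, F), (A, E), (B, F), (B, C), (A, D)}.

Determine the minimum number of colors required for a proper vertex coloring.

A, D, F are mutually adjacent, so at least 3 colors are needed.
3 colors suffice: color 1 → {A, B}; color 2 → {C, E, F}; color 3 → {D}. Every edge joins two different colors.

3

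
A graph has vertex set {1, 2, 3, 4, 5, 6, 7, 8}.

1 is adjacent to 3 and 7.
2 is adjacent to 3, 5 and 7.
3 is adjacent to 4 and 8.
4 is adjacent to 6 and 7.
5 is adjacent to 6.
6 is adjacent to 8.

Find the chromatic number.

The cycle 2-3-8-6-5-2 has odd length 5, so it cannot be 2-colored; at least 3 colors are needed.
A valid assignment using 3 colors: 1=b, 2=b, 3=a, 4=b, 5=c, 6=a, 7=a, 8=b. No two adjacent vertices share a color.

3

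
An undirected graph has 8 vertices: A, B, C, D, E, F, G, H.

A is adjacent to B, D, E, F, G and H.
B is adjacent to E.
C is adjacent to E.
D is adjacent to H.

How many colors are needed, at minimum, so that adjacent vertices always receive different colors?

3

A, D, H form a triangle, so at least 3 colors are needed.
3 colors suffice: color 1 → {A, C}; color 2 → {D, E, F, G}; color 3 → {B, H}. Each edge has distinct colors on its endpoints.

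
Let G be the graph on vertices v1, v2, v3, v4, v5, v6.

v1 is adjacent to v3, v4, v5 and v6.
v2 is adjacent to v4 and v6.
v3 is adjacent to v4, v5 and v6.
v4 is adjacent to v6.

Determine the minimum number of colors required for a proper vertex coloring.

v1, v3, v4, v6 are mutually adjacent (a clique of size 4), so at least 4 colors are needed.
One proper 4-coloring: v1=red, v2=red, v3=blue, v4=green, v5=green, v6=yellow. Each edge has distinct colors on its endpoints.

4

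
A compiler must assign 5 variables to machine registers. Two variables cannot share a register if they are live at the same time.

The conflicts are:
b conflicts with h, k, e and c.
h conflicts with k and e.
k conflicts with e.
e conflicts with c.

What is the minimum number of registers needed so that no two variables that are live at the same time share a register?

b, h, k, e are mutually in conflict, so at least 4 registers are needed.
4 registers suffice: register 1 → {b}; register 2 → {e}; register 3 → {k, c}; register 4 → {h}. Each listed conflict is separated.

4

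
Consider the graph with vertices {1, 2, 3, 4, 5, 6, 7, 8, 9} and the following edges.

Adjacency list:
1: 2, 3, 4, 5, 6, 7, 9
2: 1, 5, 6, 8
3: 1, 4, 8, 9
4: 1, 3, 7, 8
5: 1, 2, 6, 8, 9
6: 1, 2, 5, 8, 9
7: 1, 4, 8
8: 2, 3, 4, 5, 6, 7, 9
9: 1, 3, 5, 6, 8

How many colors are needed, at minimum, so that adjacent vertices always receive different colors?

1, 2, 5, 6 are pairwise adjacent (a clique of size 4), so at least 4 colors are needed.
4 colors suffice: color red → {1, 8}; color blue → {3, 5, 7}; color green → {4, 6}; color yellow → {2, 9}. No two adjacent vertices share a color.

4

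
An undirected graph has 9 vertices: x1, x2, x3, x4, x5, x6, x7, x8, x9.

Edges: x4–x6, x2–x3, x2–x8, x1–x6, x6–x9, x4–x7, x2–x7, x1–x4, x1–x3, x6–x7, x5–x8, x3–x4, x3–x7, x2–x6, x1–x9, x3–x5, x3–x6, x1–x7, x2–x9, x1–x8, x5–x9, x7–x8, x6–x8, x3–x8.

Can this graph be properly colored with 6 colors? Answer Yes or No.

Yes

The chromatic number is 5. x1, x3, x4, x6, x7 form a clique, so at least 5 colors are needed.
A valid assignment using 5 colors: x1=4, x2=4, x3=1, x4=3, x5=2, x6=2, x7=5, x8=3, x9=1.
Since 6 ≥ 5, a proper 6-coloring certainly exists.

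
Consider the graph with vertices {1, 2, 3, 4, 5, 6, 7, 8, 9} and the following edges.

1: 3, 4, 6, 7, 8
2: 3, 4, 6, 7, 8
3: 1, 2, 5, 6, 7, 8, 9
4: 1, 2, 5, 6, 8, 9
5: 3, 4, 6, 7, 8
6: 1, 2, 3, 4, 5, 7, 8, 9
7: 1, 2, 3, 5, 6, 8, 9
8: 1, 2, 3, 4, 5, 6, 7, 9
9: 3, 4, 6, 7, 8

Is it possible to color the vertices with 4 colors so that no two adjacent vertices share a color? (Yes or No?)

No

3, 5, 6, 7, 8 are mutually adjacent (a clique of size 5), so at least 5 colors are needed.
So 4 colors are not enough.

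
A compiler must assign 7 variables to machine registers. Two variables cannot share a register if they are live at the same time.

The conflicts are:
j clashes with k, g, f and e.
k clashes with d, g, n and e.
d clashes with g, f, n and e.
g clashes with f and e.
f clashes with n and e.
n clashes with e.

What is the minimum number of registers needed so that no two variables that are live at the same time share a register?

4

j, g, f, e all conflict with each other, so at least 4 registers are needed.
4 registers suffice: register 1 → {e}; register 2 → {k, f}; register 3 → {j, d}; register 4 → {g, n}. Every pair that conflicts lands in different registers.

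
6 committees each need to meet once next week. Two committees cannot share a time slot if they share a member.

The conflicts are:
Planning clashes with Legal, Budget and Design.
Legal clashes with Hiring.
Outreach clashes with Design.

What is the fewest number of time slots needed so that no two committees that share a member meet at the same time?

Planning and Budget conflict, so at least 2 time slots are needed.
Using 2 time slots: Planning=1, Legal=2, Budget=2, Outreach=1, Design=2, Hiring=1. Every pair that conflicts lands in different time slots.

2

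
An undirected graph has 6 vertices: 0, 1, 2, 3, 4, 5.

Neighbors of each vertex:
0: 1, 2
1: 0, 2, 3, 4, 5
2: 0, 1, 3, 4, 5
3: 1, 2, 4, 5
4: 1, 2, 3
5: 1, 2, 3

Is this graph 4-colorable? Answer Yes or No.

Yes

The chromatic number is 4. 1, 2, 3, 4 are mutually adjacent (a clique of size 4), so at least 4 colors are needed.
4 colors suffice: color red → {1}; color blue → {2}; color green → {0, 3}; color yellow → {4, 5}.
That is already a proper 4-coloring.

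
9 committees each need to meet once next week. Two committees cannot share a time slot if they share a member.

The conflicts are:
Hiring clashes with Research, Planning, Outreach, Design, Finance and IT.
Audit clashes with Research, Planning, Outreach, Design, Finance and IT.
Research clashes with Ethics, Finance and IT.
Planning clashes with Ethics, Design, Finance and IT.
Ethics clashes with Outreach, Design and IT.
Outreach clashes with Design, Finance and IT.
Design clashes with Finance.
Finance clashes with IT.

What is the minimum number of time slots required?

4

Audit, Research, Finance, IT are mutually in conflict, so at least 4 time slots are needed.
4 time slots suffice: Hiring=3, Audit=3, Research=4, Planning=4, Ethics=1, Outreach=4, Design=2, Finance=1, IT=2. Every pair that conflicts lands in different time slots.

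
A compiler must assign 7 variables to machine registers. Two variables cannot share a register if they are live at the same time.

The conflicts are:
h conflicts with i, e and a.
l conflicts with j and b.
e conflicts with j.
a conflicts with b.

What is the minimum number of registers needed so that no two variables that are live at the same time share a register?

h and i conflict, so at least 2 registers are needed.
Using 2 registers: h=1, l=2, i=2, e=2, a=2, j=1, b=1. No two conflicting variables share a register.

2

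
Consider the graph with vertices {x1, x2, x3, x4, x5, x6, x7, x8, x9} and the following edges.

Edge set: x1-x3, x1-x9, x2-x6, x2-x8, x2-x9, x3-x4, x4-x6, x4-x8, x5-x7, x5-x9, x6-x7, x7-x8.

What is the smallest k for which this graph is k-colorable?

3

The cycle x9-x2-x6-x7-x5-x9 has odd length 5, so it cannot be 2-colored; at least 3 colors are needed.
3 colors suffice: x1=2, x2=2, x3=1, x4=2, x5=3, x6=1, x7=2, x8=1, x9=1. Every edge joins two different colors.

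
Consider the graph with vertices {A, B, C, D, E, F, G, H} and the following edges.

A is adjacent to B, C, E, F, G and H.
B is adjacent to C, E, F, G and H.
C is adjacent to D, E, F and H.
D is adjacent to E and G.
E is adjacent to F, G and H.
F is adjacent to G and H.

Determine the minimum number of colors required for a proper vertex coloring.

A, B, C, E, F, H are pairwise adjacent (a clique of size 6), so at least 6 colors are needed.
6 colors suffice: color 1 → {E}; color 2 → {C, G}; color 3 → {A, D}; color 4 → {B}; color 5 → {F}; color 6 → {H}. Each edge has distinct colors on its endpoints.

6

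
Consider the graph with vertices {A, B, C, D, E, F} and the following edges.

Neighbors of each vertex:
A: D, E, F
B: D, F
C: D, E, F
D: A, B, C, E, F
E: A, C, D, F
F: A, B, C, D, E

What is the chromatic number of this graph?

C, D, E, F are mutually adjacent (a clique of size 4), so at least 4 colors are needed.
4 colors suffice: color 1 → {D}; color 2 → {F}; color 3 → {B, E}; color 4 → {A, C}. Every edge joins two different colors.

4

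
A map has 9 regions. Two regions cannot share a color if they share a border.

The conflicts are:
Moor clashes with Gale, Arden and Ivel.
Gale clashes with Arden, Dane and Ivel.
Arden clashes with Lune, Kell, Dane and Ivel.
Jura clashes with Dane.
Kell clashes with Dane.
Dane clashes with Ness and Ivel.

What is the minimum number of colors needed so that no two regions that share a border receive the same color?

Gale, Arden, Dane, Ivel pairwise conflict, so at least 4 colors are needed.
A valid assignment using 4 colors: Moor=2, Gale=4, Arden=1, Lune=2, Jura=1, Kell=3, Dane=2, Ness=1, Ivel=3. No two conflicting regions share a color.

4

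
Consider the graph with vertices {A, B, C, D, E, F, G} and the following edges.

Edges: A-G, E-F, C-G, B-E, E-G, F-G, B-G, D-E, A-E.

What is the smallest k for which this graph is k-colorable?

A, E, G are pairwise adjacent, so at least 3 colors are needed.
3 colors suffice: color red → {C, E}; color blue → {D, G}; color green → {A, B, F}. Every edge joins two different colors.

3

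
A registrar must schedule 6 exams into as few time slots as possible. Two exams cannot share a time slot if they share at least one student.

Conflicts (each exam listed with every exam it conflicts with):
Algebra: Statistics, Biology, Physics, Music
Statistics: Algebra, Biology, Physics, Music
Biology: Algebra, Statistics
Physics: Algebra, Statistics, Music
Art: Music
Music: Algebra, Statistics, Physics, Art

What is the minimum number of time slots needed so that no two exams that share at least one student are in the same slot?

4

Algebra, Statistics, Physics, Music pairwise conflict, so at least 4 time slots are needed.
4 time slots suffice: time slot 1 → {Biology, Music}; time slot 2 → {Statistics, Art}; time slot 3 → {Algebra}; time slot 4 → {Physics}. No two conflicting exams share a time slot.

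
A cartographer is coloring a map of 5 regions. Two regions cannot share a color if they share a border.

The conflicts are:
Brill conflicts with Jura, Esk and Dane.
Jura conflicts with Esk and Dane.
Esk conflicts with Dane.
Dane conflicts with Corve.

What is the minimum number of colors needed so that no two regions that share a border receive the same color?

4

Brill, Jura, Esk, Dane all conflict with each other, so at least 4 colors are needed.
A valid assignment using 4 colors: Brill=3, Jura=2, Esk=4, Dane=1, Corve=2. Every pair that conflicts lands in different colors.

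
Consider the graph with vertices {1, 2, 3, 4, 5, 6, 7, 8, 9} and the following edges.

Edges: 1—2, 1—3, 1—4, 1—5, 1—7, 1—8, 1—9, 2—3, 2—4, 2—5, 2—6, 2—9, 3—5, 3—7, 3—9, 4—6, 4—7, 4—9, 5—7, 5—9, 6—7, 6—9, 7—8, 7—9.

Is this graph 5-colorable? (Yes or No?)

The chromatic number is 5. 1, 3, 5, 7, 9 are pairwise adjacent (a clique of size 5), so at least 5 colors are needed.
5 colors suffice: 1=red, 2=green, 3=purple, 4=yellow, 5=yellow, 6=red, 7=green, 8=blue, 9=blue.
That is already a proper 5-coloring.

Yes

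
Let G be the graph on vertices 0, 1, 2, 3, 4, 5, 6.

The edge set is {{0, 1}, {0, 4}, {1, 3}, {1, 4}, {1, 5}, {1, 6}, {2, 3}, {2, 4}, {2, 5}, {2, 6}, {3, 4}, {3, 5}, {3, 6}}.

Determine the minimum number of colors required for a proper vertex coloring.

2, 3, 6 are pairwise adjacent, so at least 3 colors are needed.
3 colors suffice: 0=red, 1=blue, 2=blue, 3=red, 4=green, 5=green, 6=green. Each edge has distinct colors on its endpoints.

3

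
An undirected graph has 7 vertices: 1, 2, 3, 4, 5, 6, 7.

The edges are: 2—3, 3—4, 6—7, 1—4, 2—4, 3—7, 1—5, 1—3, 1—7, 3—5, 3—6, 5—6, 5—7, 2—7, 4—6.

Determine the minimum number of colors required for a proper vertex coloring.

4

1, 3, 5, 7 are pairwise adjacent (a clique of size 4), so at least 4 colors are needed.
4 colors suffice: color a → {3}; color b → {4, 7}; color c → {2, 5}; color d → {1, 6}. Every edge joins two different colors.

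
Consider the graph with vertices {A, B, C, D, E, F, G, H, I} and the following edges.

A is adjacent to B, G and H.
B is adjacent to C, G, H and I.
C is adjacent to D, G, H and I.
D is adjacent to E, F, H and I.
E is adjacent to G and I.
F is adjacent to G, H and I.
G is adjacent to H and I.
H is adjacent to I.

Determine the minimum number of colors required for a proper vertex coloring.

B, C, G, H, I are mutually adjacent (a clique of size 5), so at least 5 colors are needed.
One proper 5-coloring: A=2, B=4, C=5, D=1, E=3, F=4, G=1, H=3, I=2. Every edge joins two different colors.

5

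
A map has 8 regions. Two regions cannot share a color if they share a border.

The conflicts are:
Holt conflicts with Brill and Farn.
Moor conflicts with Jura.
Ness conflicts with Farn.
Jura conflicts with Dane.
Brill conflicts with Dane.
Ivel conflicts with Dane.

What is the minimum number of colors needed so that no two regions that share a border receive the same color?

Brill and Dane conflict, so at least 2 colors are needed.
2 colors suffice: Holt=1, Moor=1, Ness=1, Jura=2, Brill=2, Farn=2, Ivel=2, Dane=1. No two conflicting regions share a color.

2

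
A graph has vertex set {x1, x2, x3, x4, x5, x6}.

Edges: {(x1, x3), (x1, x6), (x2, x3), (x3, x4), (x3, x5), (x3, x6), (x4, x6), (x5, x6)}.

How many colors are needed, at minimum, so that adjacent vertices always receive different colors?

x1, x3, x6 form a triangle, so at least 3 colors are needed.
3 colors suffice: color R → {x3}; color B → {x2, x6}; color G → {x1, x4, x5}. Each edge has distinct colors on its endpoints.

3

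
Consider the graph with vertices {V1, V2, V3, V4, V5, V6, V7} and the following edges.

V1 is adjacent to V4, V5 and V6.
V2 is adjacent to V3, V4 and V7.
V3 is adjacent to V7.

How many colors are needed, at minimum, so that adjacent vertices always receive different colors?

3

V2, V3, V7 are pairwise adjacent, so at least 3 colors are needed.
One proper 3-coloring: V1=1, V2=1, V3=2, V4=2, V5=2, V6=2, V7=3. No two adjacent vertices share a color.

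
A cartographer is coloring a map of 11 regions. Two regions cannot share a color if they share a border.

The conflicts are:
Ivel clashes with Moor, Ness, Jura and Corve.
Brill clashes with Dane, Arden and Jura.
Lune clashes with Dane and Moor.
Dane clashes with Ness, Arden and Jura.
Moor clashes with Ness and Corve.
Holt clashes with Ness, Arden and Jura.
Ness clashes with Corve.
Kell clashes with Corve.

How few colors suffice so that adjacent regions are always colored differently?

Ivel, Moor, Ness, Corve all conflict with each other, so at least 4 colors are needed.
4 colors suffice: color 1 → {Dane, Holt, Corve}; color 2 → {Lune, Ness, Arden, Jura, Kell}; color 3 → {Brill, Moor}; color 4 → {Ivel}. Each listed conflict is separated.

4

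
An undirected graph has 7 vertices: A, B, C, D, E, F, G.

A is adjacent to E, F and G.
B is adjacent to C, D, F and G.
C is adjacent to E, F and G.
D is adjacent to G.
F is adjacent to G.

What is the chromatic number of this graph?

4

B, C, F, G are mutually adjacent (a clique of size 4), so at least 4 colors are needed.
4 colors suffice: color red → {E, G}; color blue → {A, C, D}; color green → {B}; color yellow → {F}. Every edge joins two different colors.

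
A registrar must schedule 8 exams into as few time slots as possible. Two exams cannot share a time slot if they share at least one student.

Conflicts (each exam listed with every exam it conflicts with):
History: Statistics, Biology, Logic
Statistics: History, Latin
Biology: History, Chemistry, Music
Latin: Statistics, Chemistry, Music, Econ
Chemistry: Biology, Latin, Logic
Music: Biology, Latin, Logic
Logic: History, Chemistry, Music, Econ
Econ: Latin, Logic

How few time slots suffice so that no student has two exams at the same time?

The cycle Logic-Econ-Latin-Statistics-History-Logic has odd length 5, so it cannot be 2-colored; at least 3 time slots are needed.
A valid assignment using 3 time slots: History=2, Statistics=3, Biology=1, Latin=1, Chemistry=2, Music=2, Logic=1, Econ=2. Every pair that conflicts lands in different time slots.

3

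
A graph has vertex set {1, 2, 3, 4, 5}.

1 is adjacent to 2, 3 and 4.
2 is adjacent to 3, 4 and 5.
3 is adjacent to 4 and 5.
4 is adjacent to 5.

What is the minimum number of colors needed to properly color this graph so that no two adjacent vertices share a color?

1, 2, 3, 4 are mutually adjacent (a clique of size 4), so at least 4 colors are needed.
4 colors suffice: color a → {2}; color b → {3}; color c → {4}; color d → {1, 5}. Every edge joins two different colors.

4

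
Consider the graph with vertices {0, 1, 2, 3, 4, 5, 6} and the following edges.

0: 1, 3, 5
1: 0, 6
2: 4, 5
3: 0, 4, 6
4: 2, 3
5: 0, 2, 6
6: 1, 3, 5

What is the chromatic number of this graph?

3

The cycle 4-2-5-6-3-4 has odd length 5, so it cannot be 2-colored; at least 3 colors are needed.
One proper 3-coloring: 0=b, 1=a, 2=b, 3=a, 4=c, 5=a, 6=b. Every edge joins two different colors.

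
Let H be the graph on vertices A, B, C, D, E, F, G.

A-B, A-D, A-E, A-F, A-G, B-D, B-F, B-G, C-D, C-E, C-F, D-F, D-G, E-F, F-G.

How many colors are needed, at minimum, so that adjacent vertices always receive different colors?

5

A, B, D, F, G form a clique, so at least 5 colors are needed.
One proper 5-coloring: A=3, B=5, C=3, D=2, E=2, F=1, G=4. No two adjacent vertices share a color.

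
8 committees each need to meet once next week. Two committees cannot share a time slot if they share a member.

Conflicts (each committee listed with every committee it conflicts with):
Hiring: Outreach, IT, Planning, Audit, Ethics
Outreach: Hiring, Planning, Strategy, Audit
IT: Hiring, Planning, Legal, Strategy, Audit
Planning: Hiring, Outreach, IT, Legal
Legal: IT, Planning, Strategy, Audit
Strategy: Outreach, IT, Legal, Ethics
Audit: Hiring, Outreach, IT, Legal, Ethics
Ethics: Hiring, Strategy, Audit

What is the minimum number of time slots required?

Hiring, Outreach, Audit all conflict with each other, so at least 3 time slots are needed.
3 time slots suffice: time slot 1 → {Planning, Strategy, Audit}; time slot 2 → {Hiring, Legal}; time slot 3 → {Outreach, IT, Ethics}. Each listed conflict is separated.

3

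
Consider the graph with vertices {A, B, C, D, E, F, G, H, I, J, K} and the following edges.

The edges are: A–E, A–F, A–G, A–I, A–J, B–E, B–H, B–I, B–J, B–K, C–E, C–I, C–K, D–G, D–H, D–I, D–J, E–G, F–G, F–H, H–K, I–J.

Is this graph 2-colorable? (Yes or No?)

No

A, F, G form a triangle, so at least 3 colors are needed.
So 2 colors are not enough.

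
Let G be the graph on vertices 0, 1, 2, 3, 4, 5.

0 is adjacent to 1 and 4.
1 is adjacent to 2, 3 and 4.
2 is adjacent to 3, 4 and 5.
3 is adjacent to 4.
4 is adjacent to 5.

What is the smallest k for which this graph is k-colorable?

4

1, 2, 3, 4 form a clique, so at least 4 colors are needed.
4 colors suffice: color a → {4}; color b → {0, 2}; color c → {1, 5}; color d → {3}. No two adjacent vertices share a color.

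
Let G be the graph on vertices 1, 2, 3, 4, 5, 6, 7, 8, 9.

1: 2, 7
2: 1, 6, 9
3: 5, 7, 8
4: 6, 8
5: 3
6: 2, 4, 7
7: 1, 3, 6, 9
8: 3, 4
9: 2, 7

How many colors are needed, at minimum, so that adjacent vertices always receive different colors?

The cycle 8-4-6-7-3-8 has odd length 5, so it cannot be 2-colored; at least 3 colors are needed.
3 colors suffice: color a → {2, 4, 5, 7}; color b → {1, 3, 6, 9}; color c → {8}. No two adjacent vertices share a color.

3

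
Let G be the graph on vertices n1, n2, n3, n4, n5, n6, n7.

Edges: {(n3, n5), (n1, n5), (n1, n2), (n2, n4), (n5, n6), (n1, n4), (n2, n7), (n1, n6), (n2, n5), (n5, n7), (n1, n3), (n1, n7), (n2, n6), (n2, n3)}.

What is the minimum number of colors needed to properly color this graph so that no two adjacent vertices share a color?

n1, n2, n3, n5 are mutually adjacent (a clique of size 4), so at least 4 colors are needed.
4 colors suffice: color 1 → {n2}; color 2 → {n1}; color 3 → {n4, n5}; color 4 → {n3, n6, n7}. No two adjacent vertices share a color.

4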